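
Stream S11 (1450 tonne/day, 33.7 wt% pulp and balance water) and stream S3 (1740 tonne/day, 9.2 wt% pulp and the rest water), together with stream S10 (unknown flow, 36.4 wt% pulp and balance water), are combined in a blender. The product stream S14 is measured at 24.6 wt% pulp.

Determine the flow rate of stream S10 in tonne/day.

1153 tonne/day

Let S10 be the unknown flow. Total out = 3190 + S10.
pulp balance: 648.73 + 0.364·S10 = 0.246·(3190 + S10)
(0.364 − 0.246)·S10 = 0.246×3190 − 648.73 = 136.01
S10 = 136.01 / 0.118 = 1152.6 tonne/day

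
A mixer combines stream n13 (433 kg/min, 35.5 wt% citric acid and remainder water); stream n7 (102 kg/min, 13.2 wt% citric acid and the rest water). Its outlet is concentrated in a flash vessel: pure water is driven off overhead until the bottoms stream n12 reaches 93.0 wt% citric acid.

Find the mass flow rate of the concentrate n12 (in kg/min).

citric acid entering = 433×0.355 + 102×0.132 = 167.18 kg/min.
All citric acid reports to n12, so n12 = 167.18/0.930 = 179.76 kg/min.

179.8 kg/min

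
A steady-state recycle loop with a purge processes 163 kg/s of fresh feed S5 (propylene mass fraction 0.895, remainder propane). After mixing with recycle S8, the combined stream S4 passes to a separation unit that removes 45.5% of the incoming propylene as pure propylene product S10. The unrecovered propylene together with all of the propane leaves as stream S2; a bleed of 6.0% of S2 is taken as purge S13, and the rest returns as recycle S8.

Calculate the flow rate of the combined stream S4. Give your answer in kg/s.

584.4 kg/s

propane enters only via S5 and leaves only via the purge: 163×0.105 = 0.060×(propane in S2), and the separation unit passes all propane, so propane in S4 = propane in S2 = 285.25 kg/s.
propylene in S4: m_A = 163×0.895 + (1−0.060)·(1−0.455)·m_A, so m_A = 145.88/0.4877 = 299.13 kg/s.
S4 = 299.13 + 285.25 = 584.38 kg/s.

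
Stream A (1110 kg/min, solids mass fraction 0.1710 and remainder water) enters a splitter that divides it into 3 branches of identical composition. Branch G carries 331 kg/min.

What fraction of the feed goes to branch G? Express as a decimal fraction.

Fraction to G = 331/1110 = 0.2982.

0.298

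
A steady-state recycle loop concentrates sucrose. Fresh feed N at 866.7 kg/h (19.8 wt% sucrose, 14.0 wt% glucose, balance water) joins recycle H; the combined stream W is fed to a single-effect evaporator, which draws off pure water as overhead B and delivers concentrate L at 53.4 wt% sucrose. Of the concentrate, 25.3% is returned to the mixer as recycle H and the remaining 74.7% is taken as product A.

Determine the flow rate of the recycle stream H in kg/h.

Overall sucrose balance (none leaves overhead): sucrose in fresh feed = sucrose in product, i.e. 866.7×0.198 = (1−0.253)·L·0.534.
L = 171.61/(0.534×0.747) = 430.2 kg/h.
Recycle H = 0.253×430.2 = 108.84 kg/h.

108.8 kg/h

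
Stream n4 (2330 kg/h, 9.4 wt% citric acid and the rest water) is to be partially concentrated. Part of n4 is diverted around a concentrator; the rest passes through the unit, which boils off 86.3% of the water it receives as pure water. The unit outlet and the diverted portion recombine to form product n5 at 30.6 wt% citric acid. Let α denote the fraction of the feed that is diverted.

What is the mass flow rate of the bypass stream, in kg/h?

265.4 kg/h

All 2330×0.094 = 219.02 kg/h of citric acid reaches n5, so n5 = 219.02/0.306 = 715.75 kg/h and vapour = 1614.2 kg/h.
The evaporator receives (1−α)·2330 of feed at 0.906 water and removes 0.863 of that water:
0.863×0.906×(1−α)×2330 = 1614.2
(1−α) = 1614.2/1821.8 = 0.8861;  α = 0.1139.
Bypass flow = 0.1139×2330 = 265.42 kg/h.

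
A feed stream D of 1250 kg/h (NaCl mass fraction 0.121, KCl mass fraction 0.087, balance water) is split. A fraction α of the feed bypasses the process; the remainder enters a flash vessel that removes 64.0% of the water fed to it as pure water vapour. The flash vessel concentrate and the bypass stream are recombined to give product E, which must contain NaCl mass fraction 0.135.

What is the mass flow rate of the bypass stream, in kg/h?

994.3 kg/h

All 1250×0.121 = 151.25 kg/h of NaCl reaches E, so E = 151.25/0.135 = 1120.4 kg/h and vapour = 129.63 kg/h.
The evaporator receives (1−α)·1250 of feed at 0.792 water and removes 0.640 of that water:
0.640×0.792×(1−α)×1250 = 129.63
(1−α) = 129.63/633.6 = 0.2046;  α = 0.7954.
Bypass flow = 0.7954×1250 = 994.26 kg/h.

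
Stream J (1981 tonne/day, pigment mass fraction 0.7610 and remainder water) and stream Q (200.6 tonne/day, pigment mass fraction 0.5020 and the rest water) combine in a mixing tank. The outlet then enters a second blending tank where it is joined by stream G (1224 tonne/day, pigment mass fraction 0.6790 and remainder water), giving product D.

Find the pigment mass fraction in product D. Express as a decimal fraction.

Overall, product flow = 3405.6 tonne/day.
pigment in = 1981×0.761 + 200.6×0.502 + 1224×0.679 = 2439.3 tonne/day.
pigment fraction in D = 0.7163.

0.7163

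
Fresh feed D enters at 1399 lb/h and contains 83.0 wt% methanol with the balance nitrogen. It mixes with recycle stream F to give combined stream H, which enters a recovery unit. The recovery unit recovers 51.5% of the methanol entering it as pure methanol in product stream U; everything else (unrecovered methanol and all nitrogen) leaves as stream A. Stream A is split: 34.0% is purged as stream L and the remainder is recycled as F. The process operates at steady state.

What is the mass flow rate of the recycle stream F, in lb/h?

1008 lb/h

nitrogen enters only via D and leaves only via the purge: 1399×0.170 = 0.340×(nitrogen in A), and the recovery unit passes all nitrogen, so nitrogen in H = nitrogen in A = 699.5 lb/h.
methanol in H: m_A = 1399×0.830 + (1−0.340)·(1−0.515)·m_A, so m_A = 1161.2/0.6799 = 1707.9 lb/h.
A = (1−0.515)×1707.9 + 699.5 = 1527.8 lb/h.
Recycle F = (1−0.340)×1527.8 = 1008.4 lb/h.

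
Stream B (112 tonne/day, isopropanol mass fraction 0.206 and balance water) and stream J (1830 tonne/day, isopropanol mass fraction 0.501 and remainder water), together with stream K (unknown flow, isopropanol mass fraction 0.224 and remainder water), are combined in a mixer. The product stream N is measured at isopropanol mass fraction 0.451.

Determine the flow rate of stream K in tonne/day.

Let K be the unknown flow. Total out = 1942 + K.
isopropanol balance: 939.9 + 0.224·K = 0.451·(1942 + K)
(0.224 − 0.451)·K = 0.451×1942 − 939.9 = -64.06
K = -64.06 / -0.227 = 282.2 tonne/day

282.2 tonne/day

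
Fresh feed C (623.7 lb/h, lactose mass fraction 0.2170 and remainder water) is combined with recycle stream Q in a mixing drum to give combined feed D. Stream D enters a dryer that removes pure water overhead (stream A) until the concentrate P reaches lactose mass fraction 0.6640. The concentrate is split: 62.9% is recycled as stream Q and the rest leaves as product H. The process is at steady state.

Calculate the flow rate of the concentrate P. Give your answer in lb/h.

549.4 lb/h

Overall lactose balance (none leaves overhead): lactose in fresh feed = lactose in product, i.e. 623.7×0.217 = (1−0.629)·P·0.664.
P = 135.34/(0.664×0.371) = 549.41 lb/h.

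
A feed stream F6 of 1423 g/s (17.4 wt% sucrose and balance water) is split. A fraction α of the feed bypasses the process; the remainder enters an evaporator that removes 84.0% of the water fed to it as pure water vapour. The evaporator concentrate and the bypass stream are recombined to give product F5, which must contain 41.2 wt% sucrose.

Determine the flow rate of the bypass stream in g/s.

238.3 g/s

All 1423×0.174 = 247.6 g/s of sucrose reaches F5, so F5 = 247.6/0.412 = 600.98 g/s and vapour = 822.02 g/s.
The evaporator receives (1−α)·1423 of feed at 0.826 water and removes 0.840 of that water:
0.840×0.826×(1−α)×1423 = 822.02
(1−α) = 822.02/987.33 = 0.8326;  α = 0.1674.
Bypass flow = 0.1674×1423 = 238.25 g/s.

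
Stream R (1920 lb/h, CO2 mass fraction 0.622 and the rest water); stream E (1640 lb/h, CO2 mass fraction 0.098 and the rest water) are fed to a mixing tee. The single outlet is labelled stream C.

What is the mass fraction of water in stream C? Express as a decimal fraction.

Total flow out = 1920 + 1640 = 3560 lb/h.
water in = 1920×0.378 + 1640×0.902 = 2205 lb/h.
water mass fraction in C = 2205/3560 = 0.619.

0.619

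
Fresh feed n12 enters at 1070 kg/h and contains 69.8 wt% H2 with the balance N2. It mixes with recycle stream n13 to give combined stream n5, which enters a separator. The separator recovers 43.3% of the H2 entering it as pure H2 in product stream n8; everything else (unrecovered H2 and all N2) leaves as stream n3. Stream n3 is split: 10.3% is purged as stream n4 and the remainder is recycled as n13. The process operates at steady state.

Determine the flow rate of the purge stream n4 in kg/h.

N2 enters only via n12 and leaves only via the purge: 1070×0.302 = 0.103×(N2 in n3), and the separator passes all N2, so N2 in n5 = N2 in n3 = 3137.3 kg/h.
H2 in n5: m_A = 1070×0.698 + (1−0.103)·(1−0.433)·m_A, so m_A = 746.86/0.4914 = 1519.9 kg/h.
n3 = (1−0.433)×1519.9 + 3137.3 = 3999 kg/h.
Purge n4 = 0.103×3999 = 411.9 kg/h.

411.9 kg/h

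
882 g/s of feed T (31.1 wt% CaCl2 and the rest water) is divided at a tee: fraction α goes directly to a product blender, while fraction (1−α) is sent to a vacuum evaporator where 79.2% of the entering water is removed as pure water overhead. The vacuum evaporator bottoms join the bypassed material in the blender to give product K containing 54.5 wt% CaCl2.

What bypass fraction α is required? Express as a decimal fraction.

All 882×0.311 = 274.3 g/s of CaCl2 reaches K, so K = 274.3/0.545 = 503.31 g/s and vapour = 378.69 g/s.
The evaporator receives (1−α)·882 of feed at 0.689 water and removes 0.792 of that water:
0.792×0.689×(1−α)×882 = 378.69
(1−α) = 378.69/481.3 = 0.7868;  α = 0.2132.

0.213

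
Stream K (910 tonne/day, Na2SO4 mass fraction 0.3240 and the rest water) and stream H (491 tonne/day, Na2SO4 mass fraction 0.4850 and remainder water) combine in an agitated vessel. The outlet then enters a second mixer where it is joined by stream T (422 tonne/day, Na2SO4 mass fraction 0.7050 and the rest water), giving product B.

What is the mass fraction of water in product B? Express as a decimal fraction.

Overall, product flow = 1823 tonne/day.
water in = 910×0.676 + 491×0.515 + 422×0.295 = 992.52 tonne/day.
water fraction in B = 0.5444.

0.5444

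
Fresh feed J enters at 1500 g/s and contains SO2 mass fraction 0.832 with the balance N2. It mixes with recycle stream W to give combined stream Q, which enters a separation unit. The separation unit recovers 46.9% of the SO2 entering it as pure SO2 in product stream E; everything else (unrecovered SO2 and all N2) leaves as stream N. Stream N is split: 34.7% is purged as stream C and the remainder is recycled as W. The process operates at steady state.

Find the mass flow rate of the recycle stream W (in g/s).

N2 enters only via J and leaves only via the purge: 1500×0.168 = 0.347×(N2 in N), and the separation unit passes all N2, so N2 in Q = N2 in N = 726.22 g/s.
SO2 in Q: m_A = 1500×0.832 + (1−0.347)·(1−0.469)·m_A, so m_A = 1248/0.6533 = 1910.4 g/s.
N = (1−0.469)×1910.4 + 726.22 = 1740.7 g/s.
Recycle W = (1−0.347)×1740.7 = 1136.7 g/s.

1137 g/s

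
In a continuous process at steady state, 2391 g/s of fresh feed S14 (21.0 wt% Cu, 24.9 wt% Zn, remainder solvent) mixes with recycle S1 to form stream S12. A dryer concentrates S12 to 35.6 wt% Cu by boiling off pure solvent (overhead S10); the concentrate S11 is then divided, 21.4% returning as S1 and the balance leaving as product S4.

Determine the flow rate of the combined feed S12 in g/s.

Overall Cu balance (none leaves overhead): Cu in fresh feed = Cu in product, i.e. 2391×0.210 = (1−0.214)·S11·0.356.
S11 = 502.11/(0.356×0.786) = 1794.4 g/s.
Recycle S1 = 0.214×1794.4 = 384.01 g/s.
Combined feed S12 = 2391 + 384.01 = 2775 g/s.

2775 g/s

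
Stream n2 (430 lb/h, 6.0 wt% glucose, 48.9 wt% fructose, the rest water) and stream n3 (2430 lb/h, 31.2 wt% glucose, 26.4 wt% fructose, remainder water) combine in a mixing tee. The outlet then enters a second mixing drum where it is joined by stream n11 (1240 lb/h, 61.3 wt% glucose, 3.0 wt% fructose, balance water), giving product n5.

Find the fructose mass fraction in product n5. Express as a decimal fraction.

0.2168

Overall, product flow = 4100 lb/h.
fructose in = 430×0.489 + 2430×0.264 + 1240×0.030 = 888.99 lb/h.
fructose fraction in n5 = 0.2168.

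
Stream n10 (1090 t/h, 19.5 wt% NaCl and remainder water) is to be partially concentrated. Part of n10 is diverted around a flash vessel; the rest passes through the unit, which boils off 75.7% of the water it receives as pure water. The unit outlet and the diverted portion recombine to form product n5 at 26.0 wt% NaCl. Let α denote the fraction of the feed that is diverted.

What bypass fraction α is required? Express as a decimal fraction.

All 1090×0.195 = 212.55 t/h of NaCl reaches n5, so n5 = 212.55/0.260 = 817.5 t/h and vapour = 272.5 t/h.
The evaporator receives (1−α)·1090 of feed at 0.805 water and removes 0.757 of that water:
0.757×0.805×(1−α)×1090 = 272.5
(1−α) = 272.5/664.23 = 0.4102;  α = 0.5898.

0.590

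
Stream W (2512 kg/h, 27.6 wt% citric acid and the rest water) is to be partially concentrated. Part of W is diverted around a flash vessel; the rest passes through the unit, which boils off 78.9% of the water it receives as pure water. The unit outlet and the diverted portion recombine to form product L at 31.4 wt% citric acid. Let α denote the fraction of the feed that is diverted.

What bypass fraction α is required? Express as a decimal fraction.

All 2512×0.276 = 693.31 kg/h of citric acid reaches L, so L = 693.31/0.314 = 2208 kg/h and vapour = 304 kg/h.
The evaporator receives (1−α)·2512 of feed at 0.724 water and removes 0.789 of that water:
0.789×0.724×(1−α)×2512 = 304
(1−α) = 304/1434.9 = 0.2119;  α = 0.7881.

0.788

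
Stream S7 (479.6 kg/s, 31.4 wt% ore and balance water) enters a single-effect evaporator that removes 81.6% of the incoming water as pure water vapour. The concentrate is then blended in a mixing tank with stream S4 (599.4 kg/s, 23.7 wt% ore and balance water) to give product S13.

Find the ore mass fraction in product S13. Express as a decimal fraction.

0.361

Vapour removed = 0.816×0.686×479.6 = 268.47 kg/s; concentrate = 211.13 kg/s.
ore reaching the mixer = 150.59 (from concentrate) + 599.4×0.237 = 292.65 kg/s.
Product flow = 211.13 + 599.4 = 810.53 kg/s; ore fraction = 0.361.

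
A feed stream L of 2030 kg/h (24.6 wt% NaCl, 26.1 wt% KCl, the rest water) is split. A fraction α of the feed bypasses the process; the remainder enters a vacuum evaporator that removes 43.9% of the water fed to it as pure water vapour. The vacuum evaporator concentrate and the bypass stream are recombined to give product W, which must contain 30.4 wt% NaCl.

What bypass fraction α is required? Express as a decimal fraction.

All 2030×0.246 = 499.38 kg/h of NaCl reaches W, so W = 499.38/0.304 = 1642.7 kg/h and vapour = 387.3 kg/h.
The evaporator receives (1−α)·2030 of feed at 0.493 water and removes 0.439 of that water:
0.439×0.493×(1−α)×2030 = 387.3
(1−α) = 387.3/439.35 = 0.8815;  α = 0.1185.

0.118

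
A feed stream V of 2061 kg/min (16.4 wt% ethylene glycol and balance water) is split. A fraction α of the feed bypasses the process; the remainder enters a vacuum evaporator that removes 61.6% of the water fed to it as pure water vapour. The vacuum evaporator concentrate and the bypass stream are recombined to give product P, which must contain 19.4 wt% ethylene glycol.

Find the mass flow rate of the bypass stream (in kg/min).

1442 kg/min

All 2061×0.164 = 338 kg/min of ethylene glycol reaches P, so P = 338/0.194 = 1742.3 kg/min and vapour = 318.71 kg/min.
The evaporator receives (1−α)·2061 of feed at 0.836 water and removes 0.616 of that water:
0.616×0.836×(1−α)×2061 = 318.71
(1−α) = 318.71/1061.4 = 0.3003;  α = 0.6997.
Bypass flow = 0.6997×2061 = 1442.1 kg/min.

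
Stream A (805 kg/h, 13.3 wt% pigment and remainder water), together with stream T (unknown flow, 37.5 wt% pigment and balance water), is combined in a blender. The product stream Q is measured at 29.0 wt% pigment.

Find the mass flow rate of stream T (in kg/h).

1487 kg/h

Let T be the unknown flow. Total out = 805 + T.
pigment balance: 107.07 + 0.375·T = 0.290·(805 + T)
(0.375 − 0.290)·T = 0.290×805 − 107.07 = 126.38
T = 126.38 / 0.085 = 1486.9 kg/h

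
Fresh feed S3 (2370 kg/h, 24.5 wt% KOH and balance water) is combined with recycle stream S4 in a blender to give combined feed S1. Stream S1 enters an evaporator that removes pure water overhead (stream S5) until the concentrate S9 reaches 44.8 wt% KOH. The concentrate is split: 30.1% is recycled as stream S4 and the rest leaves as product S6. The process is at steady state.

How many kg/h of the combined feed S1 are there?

2928 kg/h

Overall KOH balance (none leaves overhead): KOH in fresh feed = KOH in product, i.e. 2370×0.245 = (1−0.301)·S9·0.448.
S9 = 580.65/(0.448×0.699) = 1854.2 kg/h.
Recycle S4 = 0.301×1854.2 = 558.12 kg/h.
Combined feed S1 = 2370 + 558.12 = 2928.1 kg/h.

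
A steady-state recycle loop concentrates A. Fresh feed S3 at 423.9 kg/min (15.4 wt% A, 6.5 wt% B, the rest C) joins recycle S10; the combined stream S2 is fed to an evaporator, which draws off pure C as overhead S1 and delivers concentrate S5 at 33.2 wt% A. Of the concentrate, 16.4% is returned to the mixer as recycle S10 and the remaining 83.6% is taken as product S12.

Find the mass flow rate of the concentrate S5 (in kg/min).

Overall A balance (none leaves overhead): A in fresh feed = A in product, i.e. 423.9×0.154 = (1−0.164)·S5·0.332.
S5 = 65.281/(0.332×0.836) = 235.2 kg/min.

235.2 kg/min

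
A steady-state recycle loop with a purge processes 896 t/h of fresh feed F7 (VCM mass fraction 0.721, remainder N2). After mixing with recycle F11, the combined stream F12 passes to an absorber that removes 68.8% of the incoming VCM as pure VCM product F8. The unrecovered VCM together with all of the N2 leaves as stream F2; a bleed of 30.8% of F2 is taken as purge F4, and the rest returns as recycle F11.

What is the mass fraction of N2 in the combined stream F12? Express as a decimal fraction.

N2 enters only via F7 and leaves only via the purge: 896×0.279 = 0.308×(N2 in F2), and the absorber passes all N2, so N2 in F12 = N2 in F2 = 811.64 t/h.
VCM in F12: m_A = 896×0.721 + (1−0.308)·(1−0.688)·m_A, so m_A = 646.02/0.7841 = 823.9 t/h.
F12 = 823.9 + 811.64 = 1635.5 t/h.
N2 fraction in F12 = 811.64/1635.5 = 0.496.

0.496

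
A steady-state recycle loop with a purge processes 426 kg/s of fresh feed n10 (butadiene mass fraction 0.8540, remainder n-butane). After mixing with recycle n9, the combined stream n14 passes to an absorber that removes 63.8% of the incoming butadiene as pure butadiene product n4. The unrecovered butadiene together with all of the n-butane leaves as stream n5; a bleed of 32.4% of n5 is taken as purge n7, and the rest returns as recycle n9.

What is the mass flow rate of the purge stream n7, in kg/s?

118.7 kg/s

n-butane enters only via n10 and leaves only via the purge: 426×0.146 = 0.324×(n-butane in n5), and the absorber passes all n-butane, so n-butane in n14 = n-butane in n5 = 191.96 kg/s.
butadiene in n14: m_A = 426×0.854 + (1−0.324)·(1−0.638)·m_A, so m_A = 363.8/0.7553 = 481.68 kg/s.
n5 = (1−0.638)×481.68 + 191.96 = 366.33 kg/s.
Purge n7 = 0.324×366.33 = 118.69 kg/s.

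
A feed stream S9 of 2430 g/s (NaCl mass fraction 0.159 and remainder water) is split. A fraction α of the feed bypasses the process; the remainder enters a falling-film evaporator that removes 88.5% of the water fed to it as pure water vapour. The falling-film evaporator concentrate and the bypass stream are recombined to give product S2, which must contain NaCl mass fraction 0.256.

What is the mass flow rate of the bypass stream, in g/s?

All 2430×0.159 = 386.37 g/s of NaCl reaches S2, so S2 = 386.37/0.256 = 1509.3 g/s and vapour = 920.74 g/s.
The evaporator receives (1−α)·2430 of feed at 0.841 water and removes 0.885 of that water:
0.885×0.841×(1−α)×2430 = 920.74
(1−α) = 920.74/1808.6 = 0.5091;  α = 0.4909.
Bypass flow = 0.4909×2430 = 1192.9 g/s.

1193 g/s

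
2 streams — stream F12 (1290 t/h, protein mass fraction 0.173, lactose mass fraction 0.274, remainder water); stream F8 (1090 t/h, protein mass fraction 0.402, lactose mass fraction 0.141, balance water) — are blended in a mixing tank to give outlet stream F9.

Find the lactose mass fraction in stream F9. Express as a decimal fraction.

0.213

Total flow out = 1290 + 1090 = 2380 t/h.
lactose in = 1290×0.274 + 1090×0.141 = 507.15 t/h.
lactose mass fraction in F9 = 507.15/2380 = 0.213.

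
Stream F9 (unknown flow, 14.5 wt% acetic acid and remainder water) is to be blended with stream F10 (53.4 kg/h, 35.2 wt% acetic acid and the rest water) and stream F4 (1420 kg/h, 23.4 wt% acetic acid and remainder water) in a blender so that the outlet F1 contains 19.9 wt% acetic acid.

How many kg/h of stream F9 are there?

1072 kg/h

Let F9 be the unknown flow. Total out = 1473.4 + F9.
acetic acid balance: 351.08 + 0.145·F9 = 0.199·(1473.4 + F9)
(0.145 − 0.199)·F9 = 0.199×1473.4 − 351.08 = -57.87
F9 = -57.87 / -0.054 = 1071.7 kg/h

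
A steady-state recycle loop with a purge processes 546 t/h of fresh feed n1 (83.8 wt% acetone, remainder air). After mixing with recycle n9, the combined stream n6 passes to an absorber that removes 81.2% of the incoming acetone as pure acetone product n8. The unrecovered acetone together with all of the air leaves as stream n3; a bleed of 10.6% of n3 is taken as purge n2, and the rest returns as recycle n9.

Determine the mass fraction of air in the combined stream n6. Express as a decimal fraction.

0.6027

air enters only via n1 and leaves only via the purge: 546×0.162 = 0.106×(air in n3), and the absorber passes all air, so air in n6 = air in n3 = 834.45 t/h.
acetone in n6: m_A = 546×0.838 + (1−0.106)·(1−0.812)·m_A, so m_A = 457.55/0.8319 = 549.99 t/h.
n6 = 549.99 + 834.45 = 1384.4 t/h.
air fraction in n6 = 834.45/1384.4 = 0.6027.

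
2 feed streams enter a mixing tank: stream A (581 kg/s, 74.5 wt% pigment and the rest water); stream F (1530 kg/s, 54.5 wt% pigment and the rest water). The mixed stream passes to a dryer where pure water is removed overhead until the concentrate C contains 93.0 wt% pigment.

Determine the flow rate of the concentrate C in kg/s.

1362 kg/s

pigment entering = 581×0.745 + 1530×0.545 = 1266.7 kg/s.
All pigment reports to C, so C = 1266.7/0.930 = 1362 kg/s.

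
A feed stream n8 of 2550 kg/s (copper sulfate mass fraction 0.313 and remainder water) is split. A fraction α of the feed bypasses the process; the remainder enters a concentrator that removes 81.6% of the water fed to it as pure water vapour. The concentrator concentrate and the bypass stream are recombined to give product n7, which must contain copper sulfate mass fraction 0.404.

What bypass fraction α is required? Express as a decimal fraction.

0.598

All 2550×0.313 = 798.15 kg/s of copper sulfate reaches n7, so n7 = 798.15/0.404 = 1975.6 kg/s and vapour = 574.38 kg/s.
The evaporator receives (1−α)·2550 of feed at 0.687 water and removes 0.816 of that water:
0.816×0.687×(1−α)×2550 = 574.38
(1−α) = 574.38/1429.5 = 0.4018;  α = 0.5982.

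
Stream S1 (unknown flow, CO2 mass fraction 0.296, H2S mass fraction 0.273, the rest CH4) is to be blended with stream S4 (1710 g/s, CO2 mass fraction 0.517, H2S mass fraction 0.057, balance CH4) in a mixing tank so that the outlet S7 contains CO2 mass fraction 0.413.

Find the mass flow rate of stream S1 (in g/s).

Let S1 be the unknown flow. Total out = 1710 + S1.
CO2 balance: 884.07 + 0.296·S1 = 0.413·(1710 + S1)
(0.296 − 0.413)·S1 = 0.413×1710 − 884.07 = -177.84
S1 = -177.84 / -0.117 = 1520 g/s

1520 g/s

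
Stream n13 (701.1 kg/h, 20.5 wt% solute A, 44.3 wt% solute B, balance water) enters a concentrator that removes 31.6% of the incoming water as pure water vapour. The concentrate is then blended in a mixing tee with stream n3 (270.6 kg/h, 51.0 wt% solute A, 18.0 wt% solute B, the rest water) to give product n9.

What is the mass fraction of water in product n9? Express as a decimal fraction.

Vapour removed = 0.316×0.352×701.1 = 77.985 kg/h; concentrate = 623.12 kg/h.
water reaching the mixer = 168.8 (from concentrate) + 270.6×0.310 = 252.69 kg/h.
Product flow = 623.12 + 270.6 = 893.72 kg/h; water fraction = 0.2827.

0.2827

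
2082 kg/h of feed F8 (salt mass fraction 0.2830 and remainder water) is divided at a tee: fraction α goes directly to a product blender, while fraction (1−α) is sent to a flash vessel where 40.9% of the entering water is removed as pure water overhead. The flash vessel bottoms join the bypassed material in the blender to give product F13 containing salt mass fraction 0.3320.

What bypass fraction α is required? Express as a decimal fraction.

All 2082×0.283 = 589.21 kg/h of salt reaches F13, so F13 = 589.21/0.332 = 1774.7 kg/h and vapour = 307.28 kg/h.
The evaporator receives (1−α)·2082 of feed at 0.717 water and removes 0.409 of that water:
0.409×0.717×(1−α)×2082 = 307.28
(1−α) = 307.28/610.55 = 0.5033;  α = 0.4967.

0.497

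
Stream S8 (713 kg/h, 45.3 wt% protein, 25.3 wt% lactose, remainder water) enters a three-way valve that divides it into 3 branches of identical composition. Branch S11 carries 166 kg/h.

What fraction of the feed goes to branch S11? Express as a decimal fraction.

0.233

Fraction to S11 = 166/713 = 0.2328.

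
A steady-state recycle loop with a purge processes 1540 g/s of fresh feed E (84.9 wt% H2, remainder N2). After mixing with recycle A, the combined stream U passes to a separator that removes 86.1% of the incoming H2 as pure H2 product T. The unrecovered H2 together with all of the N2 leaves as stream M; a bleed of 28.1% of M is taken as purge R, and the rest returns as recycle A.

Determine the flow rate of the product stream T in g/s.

1251 g/s

H2 in U: m_A = 1540×0.849 + (1−0.281)·(1−0.861)·m_A, so m_A = 1307.5/0.9001 = 1452.6 g/s.
Product T = 0.861×1452.6 = 1250.7 g/s.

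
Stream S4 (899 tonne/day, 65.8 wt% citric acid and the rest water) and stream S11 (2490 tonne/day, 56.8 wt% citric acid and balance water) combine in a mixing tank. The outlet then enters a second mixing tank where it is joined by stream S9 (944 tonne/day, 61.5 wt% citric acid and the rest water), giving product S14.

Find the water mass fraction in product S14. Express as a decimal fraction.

0.4031

Overall, product flow = 4333 tonne/day.
water in = 899×0.342 + 2490×0.432 + 944×0.385 = 1746.6 tonne/day.
water fraction in S14 = 0.4031.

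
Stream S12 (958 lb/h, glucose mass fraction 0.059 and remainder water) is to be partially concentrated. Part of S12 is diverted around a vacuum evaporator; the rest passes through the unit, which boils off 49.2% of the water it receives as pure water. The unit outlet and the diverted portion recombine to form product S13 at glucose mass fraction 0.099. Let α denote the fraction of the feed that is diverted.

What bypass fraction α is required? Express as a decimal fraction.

0.127

All 958×0.059 = 56.522 lb/h of glucose reaches S13, so S13 = 56.522/0.099 = 570.93 lb/h and vapour = 387.07 lb/h.
The evaporator receives (1−α)·958 of feed at 0.941 water and removes 0.492 of that water:
0.492×0.941×(1−α)×958 = 387.07
(1−α) = 387.07/443.53 = 0.8727;  α = 0.1273.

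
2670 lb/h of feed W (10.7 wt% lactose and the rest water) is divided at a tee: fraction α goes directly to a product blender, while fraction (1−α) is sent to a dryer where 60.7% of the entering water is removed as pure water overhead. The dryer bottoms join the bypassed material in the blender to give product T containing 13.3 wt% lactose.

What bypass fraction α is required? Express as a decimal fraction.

0.639

All 2670×0.107 = 285.69 lb/h of lactose reaches T, so T = 285.69/0.133 = 2148 lb/h and vapour = 521.95 lb/h.
The evaporator receives (1−α)·2670 of feed at 0.893 water and removes 0.607 of that water:
0.607×0.893×(1−α)×2670 = 521.95
(1−α) = 521.95/1447.3 = 0.3606;  α = 0.6394.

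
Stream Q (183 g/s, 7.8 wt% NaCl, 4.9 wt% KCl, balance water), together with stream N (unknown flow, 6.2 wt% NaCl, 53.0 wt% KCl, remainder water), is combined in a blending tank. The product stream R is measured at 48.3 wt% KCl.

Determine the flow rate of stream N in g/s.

1690 g/s

Let N be the unknown flow. Total out = 183 + N.
KCl balance: 8.967 + 0.530·N = 0.483·(183 + N)
(0.530 − 0.483)·N = 0.483×183 − 8.967 = 79.422
N = 79.422 / 0.047 = 1689.8 g/s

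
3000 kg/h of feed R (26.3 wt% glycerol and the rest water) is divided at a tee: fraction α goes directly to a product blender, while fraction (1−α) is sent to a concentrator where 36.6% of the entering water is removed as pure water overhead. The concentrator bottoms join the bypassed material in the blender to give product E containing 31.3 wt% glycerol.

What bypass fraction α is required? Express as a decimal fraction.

0.408

All 3000×0.263 = 789 kg/h of glycerol reaches E, so E = 789/0.313 = 2520.8 kg/h and vapour = 479.23 kg/h.
The evaporator receives (1−α)·3000 of feed at 0.737 water and removes 0.366 of that water:
0.366×0.737×(1−α)×3000 = 479.23
(1−α) = 479.23/809.23 = 0.5922;  α = 0.4078.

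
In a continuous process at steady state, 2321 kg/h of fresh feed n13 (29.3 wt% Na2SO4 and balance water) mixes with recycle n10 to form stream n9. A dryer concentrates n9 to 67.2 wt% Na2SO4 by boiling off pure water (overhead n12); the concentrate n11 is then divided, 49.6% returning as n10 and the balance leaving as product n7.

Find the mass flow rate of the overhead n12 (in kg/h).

1309 kg/h

Overall Na2SO4 balance (none leaves overhead): Na2SO4 in fresh feed = Na2SO4 in product, i.e. 2321×0.293 = (1−0.496)·n11·0.672.
n11 = 680.05/(0.672×0.504) = 2007.9 kg/h.
Recycle n10 = 0.496×2007.9 = 995.92 kg/h.
Combined feed n9 = 2321 + 995.92 = 3316.9 kg/h.
Overhead n12 = n9 − n11 = 3316.9 − 2007.9 = 1309 kg/h.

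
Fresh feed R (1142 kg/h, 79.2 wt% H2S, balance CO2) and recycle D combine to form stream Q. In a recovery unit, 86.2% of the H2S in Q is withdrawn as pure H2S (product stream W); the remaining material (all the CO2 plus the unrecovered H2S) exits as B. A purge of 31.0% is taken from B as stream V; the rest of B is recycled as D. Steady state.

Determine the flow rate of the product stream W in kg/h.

H2S in Q: m_A = 1142×0.792 + (1−0.310)·(1−0.862)·m_A, so m_A = 904.46/0.9048 = 999.65 kg/h.
Product W = 0.862×999.65 = 861.7 kg/h.

861.7 kg/h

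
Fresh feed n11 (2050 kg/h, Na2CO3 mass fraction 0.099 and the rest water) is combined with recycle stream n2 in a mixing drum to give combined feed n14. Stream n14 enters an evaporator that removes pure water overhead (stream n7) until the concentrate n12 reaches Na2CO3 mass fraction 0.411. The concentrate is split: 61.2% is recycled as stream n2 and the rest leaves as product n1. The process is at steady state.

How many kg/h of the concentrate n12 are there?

1273 kg/h

Overall Na2CO3 balance (none leaves overhead): Na2CO3 in fresh feed = Na2CO3 in product, i.e. 2050×0.099 = (1−0.612)·n12·0.411.
n12 = 202.95/(0.411×0.388) = 1272.7 kg/h.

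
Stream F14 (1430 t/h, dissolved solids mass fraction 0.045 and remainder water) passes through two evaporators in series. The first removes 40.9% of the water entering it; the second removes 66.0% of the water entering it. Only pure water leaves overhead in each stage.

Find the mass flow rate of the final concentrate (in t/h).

water in feed = 1430×0.955 = 1365.6 t/h.
After stage 1: water left = (1−0.409)×1365.6 = 807.1; stream total = 871.45 t/h.
After stage 2: water left = (1−0.660)×807.1 = 274.41; final concentrate = 338.76 t/h.

338.8 t/h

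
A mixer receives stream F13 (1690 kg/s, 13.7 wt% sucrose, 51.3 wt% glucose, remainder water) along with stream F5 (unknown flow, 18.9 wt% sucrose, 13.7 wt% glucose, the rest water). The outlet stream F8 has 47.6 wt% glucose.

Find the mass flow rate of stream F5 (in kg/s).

Let F5 be the unknown flow. Total out = 1690 + F5.
glucose balance: 866.97 + 0.137·F5 = 0.476·(1690 + F5)
(0.137 − 0.476)·F5 = 0.476×1690 − 866.97 = -62.53
F5 = -62.53 / -0.339 = 184.45 kg/s

184.5 kg/s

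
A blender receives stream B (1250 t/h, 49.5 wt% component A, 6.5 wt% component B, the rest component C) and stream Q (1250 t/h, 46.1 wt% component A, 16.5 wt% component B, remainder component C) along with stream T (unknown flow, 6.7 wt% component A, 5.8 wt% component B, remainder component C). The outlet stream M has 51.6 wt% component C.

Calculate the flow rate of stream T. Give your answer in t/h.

759.1 t/h

Let T be the unknown flow. Total out = 2500 + T.
component C balance: 1017.5 + 0.875·T = 0.516·(2500 + T)
(0.875 − 0.516)·T = 0.516×2500 − 1017.5 = 272.5
T = 272.5 / 0.359 = 759.05 t/h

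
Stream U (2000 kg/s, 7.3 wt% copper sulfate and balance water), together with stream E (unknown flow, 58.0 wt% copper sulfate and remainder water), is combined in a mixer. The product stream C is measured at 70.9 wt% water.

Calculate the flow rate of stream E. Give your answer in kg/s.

1509 kg/s

Let E be the unknown flow. Total out = 2000 + E.
water balance: 1854 + 0.420·E = 0.709·(2000 + E)
(0.420 − 0.709)·E = 0.709×2000 − 1854 = -436
E = -436 / -0.289 = 1508.7 kg/s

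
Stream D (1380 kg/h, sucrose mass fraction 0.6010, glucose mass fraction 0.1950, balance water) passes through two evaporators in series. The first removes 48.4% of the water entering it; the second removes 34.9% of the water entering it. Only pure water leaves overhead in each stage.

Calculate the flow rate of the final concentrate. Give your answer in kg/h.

water in feed = 1380×0.204 = 281.52 kg/h.
After stage 1: water left = (1−0.484)×281.52 = 145.26; stream total = 1243.7 kg/h.
After stage 2: water left = (1−0.349)×145.26 = 94.567; final concentrate = 1193 kg/h.

1193 kg/h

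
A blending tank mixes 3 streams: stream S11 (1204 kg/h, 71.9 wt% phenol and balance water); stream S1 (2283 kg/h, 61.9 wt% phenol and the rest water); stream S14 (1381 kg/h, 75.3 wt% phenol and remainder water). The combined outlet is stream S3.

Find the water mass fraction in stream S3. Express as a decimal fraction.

Total flow out = 1204 + 2283 + 1381 = 4868 kg/h.
water in = 1204×0.281 + 2283×0.381 + 1381×0.247 = 1549.3 kg/h.
water mass fraction in S3 = 1549.3/4868 = 0.318.

0.318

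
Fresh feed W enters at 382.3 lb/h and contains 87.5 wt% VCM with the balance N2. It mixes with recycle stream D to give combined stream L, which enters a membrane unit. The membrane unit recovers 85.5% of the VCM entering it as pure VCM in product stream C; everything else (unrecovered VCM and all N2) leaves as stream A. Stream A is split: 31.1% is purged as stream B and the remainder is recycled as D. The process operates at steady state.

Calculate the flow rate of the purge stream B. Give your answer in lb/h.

64.55 lb/h

N2 enters only via W and leaves only via the purge: 382.3×0.125 = 0.311×(N2 in A), and the membrane unit passes all N2, so N2 in L = N2 in A = 153.66 lb/h.
VCM in L: m_A = 382.3×0.875 + (1−0.311)·(1−0.855)·m_A, so m_A = 334.51/0.9001 = 371.64 lb/h.
A = (1−0.855)×371.64 + 153.66 = 207.55 lb/h.
Purge B = 0.311×207.55 = 64.547 lb/h.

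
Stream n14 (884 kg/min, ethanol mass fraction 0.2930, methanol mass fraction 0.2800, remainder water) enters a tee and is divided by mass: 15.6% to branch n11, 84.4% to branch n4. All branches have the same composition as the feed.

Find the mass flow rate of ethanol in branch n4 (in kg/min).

Branch n4 total = 0.844×884 = 746.1 kg/min.
ethanol in n4 = 0.293×746.1 = 218.61 kg/min.

218.6 kg/min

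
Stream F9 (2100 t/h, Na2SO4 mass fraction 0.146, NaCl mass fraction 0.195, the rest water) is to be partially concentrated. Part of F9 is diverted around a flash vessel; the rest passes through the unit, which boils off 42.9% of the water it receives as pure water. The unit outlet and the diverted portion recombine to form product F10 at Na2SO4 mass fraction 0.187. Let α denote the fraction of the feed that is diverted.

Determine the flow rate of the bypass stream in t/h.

All 2100×0.146 = 306.6 t/h of Na2SO4 reaches F10, so F10 = 306.6/0.187 = 1639.6 t/h and vapour = 460.43 t/h.
The evaporator receives (1−α)·2100 of feed at 0.659 water and removes 0.429 of that water:
0.429×0.659×(1−α)×2100 = 460.43
(1−α) = 460.43/593.69 = 0.7755;  α = 0.2245.
Bypass flow = 0.2245×2100 = 471.38 t/h.

471.4 t/h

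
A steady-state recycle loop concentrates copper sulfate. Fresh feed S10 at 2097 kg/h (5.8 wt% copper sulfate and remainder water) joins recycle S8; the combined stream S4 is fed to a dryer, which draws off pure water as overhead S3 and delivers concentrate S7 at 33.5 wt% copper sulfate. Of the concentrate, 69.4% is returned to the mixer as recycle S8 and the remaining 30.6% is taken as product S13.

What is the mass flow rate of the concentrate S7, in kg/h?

Overall copper sulfate balance (none leaves overhead): copper sulfate in fresh feed = copper sulfate in product, i.e. 2097×0.058 = (1−0.694)·S7·0.335.
S7 = 121.63/(0.335×0.306) = 1186.5 kg/h.

1186 kg/h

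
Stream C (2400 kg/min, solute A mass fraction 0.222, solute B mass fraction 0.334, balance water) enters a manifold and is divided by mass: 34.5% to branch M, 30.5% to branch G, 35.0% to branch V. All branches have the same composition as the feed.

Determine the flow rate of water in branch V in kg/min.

Branch V total = 0.350×2400 = 840 kg/min.
water in V = 0.444×840 = 372.96 kg/min.

373 kg/min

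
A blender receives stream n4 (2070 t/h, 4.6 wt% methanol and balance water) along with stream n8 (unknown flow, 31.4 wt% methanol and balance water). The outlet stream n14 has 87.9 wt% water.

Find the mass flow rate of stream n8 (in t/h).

Let n8 be the unknown flow. Total out = 2070 + n8.
water balance: 1974.8 + 0.686·n8 = 0.879·(2070 + n8)
(0.686 − 0.879)·n8 = 0.879×2070 − 1974.8 = -155.25
n8 = -155.25 / -0.193 = 804.4 t/h

804.4 t/h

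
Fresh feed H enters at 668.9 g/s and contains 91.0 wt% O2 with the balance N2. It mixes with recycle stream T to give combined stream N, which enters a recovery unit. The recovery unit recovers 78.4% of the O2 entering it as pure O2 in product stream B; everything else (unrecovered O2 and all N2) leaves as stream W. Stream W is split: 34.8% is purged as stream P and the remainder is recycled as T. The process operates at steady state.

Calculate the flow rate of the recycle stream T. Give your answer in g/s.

212.6 g/s

N2 enters only via H and leaves only via the purge: 668.9×0.090 = 0.348×(N2 in W), and the recovery unit passes all N2, so N2 in N = N2 in W = 172.99 g/s.
O2 in N: m_A = 668.9×0.910 + (1−0.348)·(1−0.784)·m_A, so m_A = 608.7/0.8592 = 708.47 g/s.
W = (1−0.784)×708.47 + 172.99 = 326.02 g/s.
Recycle T = (1−0.348)×326.02 = 212.57 g/s.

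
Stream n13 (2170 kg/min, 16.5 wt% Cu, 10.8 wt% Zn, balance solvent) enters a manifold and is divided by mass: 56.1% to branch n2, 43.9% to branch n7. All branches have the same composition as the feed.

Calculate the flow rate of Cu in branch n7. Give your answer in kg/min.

157.2 kg/min

Branch n7 total = 0.439×2170 = 952.63 kg/min.
Cu in n7 = 0.165×952.63 = 157.18 kg/min.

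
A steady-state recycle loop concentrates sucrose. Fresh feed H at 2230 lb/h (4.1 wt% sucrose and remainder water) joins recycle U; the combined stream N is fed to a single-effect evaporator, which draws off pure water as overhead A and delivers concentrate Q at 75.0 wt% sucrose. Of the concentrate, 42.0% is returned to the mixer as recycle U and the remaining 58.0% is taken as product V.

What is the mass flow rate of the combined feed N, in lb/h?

Overall sucrose balance (none leaves overhead): sucrose in fresh feed = sucrose in product, i.e. 2230×0.041 = (1−0.420)·Q·0.750.
Q = 91.43/(0.750×0.580) = 210.18 lb/h.
Recycle U = 0.420×210.18 = 88.277 lb/h.
Combined feed N = 2230 + 88.277 = 2318.3 lb/h.

2318 lb/h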